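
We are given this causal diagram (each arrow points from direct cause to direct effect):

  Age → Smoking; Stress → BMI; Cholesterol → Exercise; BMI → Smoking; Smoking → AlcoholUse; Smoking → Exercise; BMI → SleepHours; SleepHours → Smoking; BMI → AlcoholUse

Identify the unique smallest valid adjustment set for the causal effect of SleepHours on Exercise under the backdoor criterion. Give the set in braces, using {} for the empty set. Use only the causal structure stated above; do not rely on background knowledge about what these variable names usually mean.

{BMI}

Variables eligible for adjustment (non-descendants of SleepHours, excluding SleepHours and Exercise): {Age, BMI, Cholesterol, Stress}.
Backdoor paths from SleepHours to Exercise:
  P1: SleepHours <- BMI -> Smoking -> Exercise
  P2: SleepHours <- BMI -> AlcoholUse <- Smoking -> Exercise
The empty set is not sufficient: P1 (SleepHours <- BMI -> Smoking -> Exercise) has no collider blocking it and no conditioned non-collider, so it is open.
Try {BMI}:
  P1: blocked at fork node BMI ∈ conditioning set.
  P2: blocked at fork node BMI ∈ conditioning set.
{BMI} contains no descendant of SleepHours and blocks every backdoor path.
No other singleton works — e.g. {Stress} leaves P1 open — so {BMI} is the unique smallest valid adjustment set.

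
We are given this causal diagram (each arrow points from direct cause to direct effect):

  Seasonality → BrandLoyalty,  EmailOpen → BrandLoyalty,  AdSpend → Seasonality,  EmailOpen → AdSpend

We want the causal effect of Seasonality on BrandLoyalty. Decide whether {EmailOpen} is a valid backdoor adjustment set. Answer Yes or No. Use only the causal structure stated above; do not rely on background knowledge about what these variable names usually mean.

Backdoor paths from Seasonality to BrandLoyalty (paths whose first edge points into Seasonality):
  P1: Seasonality <- AdSpend <- EmailOpen -> BrandLoyalty
Condition 1 (no descendant of Seasonality in the set): holds — descendants of Seasonality are {BrandLoyalty}; none are in {EmailOpen}.
Condition 2 (every backdoor path blocked by {EmailOpen}):
  P1: blocked at fork node EmailOpen ∈ conditioning set.
{EmailOpen} satisfies the backdoor criterion.

Yes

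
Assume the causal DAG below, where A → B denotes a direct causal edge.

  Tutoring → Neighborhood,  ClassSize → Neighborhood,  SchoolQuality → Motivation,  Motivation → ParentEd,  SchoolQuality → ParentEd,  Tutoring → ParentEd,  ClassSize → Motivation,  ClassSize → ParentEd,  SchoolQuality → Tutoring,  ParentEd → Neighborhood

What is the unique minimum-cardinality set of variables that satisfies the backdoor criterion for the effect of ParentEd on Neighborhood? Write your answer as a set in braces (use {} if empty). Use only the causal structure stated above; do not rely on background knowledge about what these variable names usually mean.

Variables eligible for adjustment (non-descendants of ParentEd, excluding ParentEd and Neighborhood): {ClassSize, Motivation, SchoolQuality, Tutoring}.
Backdoor paths from ParentEd to Neighborhood:
  P1: ParentEd <- SchoolQuality -> Tutoring -> Neighborhood
  P2: ParentEd <- SchoolQuality -> Motivation <- ClassSize -> Neighborhood
  P3: ParentEd <- Tutoring <- SchoolQuality -> Motivation <- ClassSize -> Neighborhood
  P4: ParentEd <- Tutoring -> Neighborhood
  P5: ParentEd <- ClassSize -> Motivation <- SchoolQuality -> Tutoring -> Neighborhood
  P6: ParentEd <- ClassSize -> Neighborhood
  P7: ParentEd <- Motivation <- SchoolQuality -> Tutoring -> Neighborhood
  P8: ParentEd <- Motivation <- ClassSize -> Neighborhood
The empty set is not sufficient: P1 (ParentEd <- SchoolQuality -> Tutoring -> Neighborhood) has no collider blocking it and no conditioned non-collider, so it is open.
Try {ClassSize, Tutoring}:
  P1: blocked at chain node Tutoring ∈ conditioning set.
  P2: blocked at collider Motivation (neither it nor any descendant is in the conditioning set).
  P3: blocked at chain node Tutoring ∈ conditioning set.
  P4: blocked at fork node Tutoring ∈ conditioning set.
  P5: blocked at fork node ClassSize ∈ conditioning set.
  P6: blocked at fork node ClassSize ∈ conditioning set.
  P7: blocked at chain node Tutoring ∈ conditioning set.
  P8: blocked at fork node ClassSize ∈ conditioning set.
{ClassSize, Tutoring} contains no descendant of ParentEd and blocks every backdoor path.
Every element of {ClassSize, Tutoring} is needed (dropping ClassSize leaves P6 open; dropping Tutoring leaves P1 open), so no proper subset is valid.
Among all size-2 subsets of the eligible variables, only {ClassSize, Tutoring} blocks every backdoor path, so it is the unique smallest valid adjustment set.

{ClassSize, Tutoring}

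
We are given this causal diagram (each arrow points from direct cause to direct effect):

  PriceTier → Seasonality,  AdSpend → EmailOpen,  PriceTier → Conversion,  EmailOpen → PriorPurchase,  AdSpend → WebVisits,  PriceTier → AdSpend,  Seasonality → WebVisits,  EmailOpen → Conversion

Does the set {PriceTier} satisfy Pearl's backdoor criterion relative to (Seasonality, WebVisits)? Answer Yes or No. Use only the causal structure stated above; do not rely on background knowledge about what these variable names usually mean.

Yes

Backdoor paths from Seasonality to WebVisits (paths whose first edge points into Seasonality):
  P1: Seasonality <- PriceTier -> AdSpend -> WebVisits
  P2: Seasonality <- PriceTier -> Conversion <- EmailOpen <- AdSpend -> WebVisits
Condition 1 (no descendant of Seasonality in the set): holds — descendants of Seasonality are {WebVisits}; none are in {PriceTier}.
Condition 2 (every backdoor path blocked by {PriceTier}):
  P1: blocked at fork node PriceTier ∈ conditioning set.
  P2: blocked at fork node PriceTier ∈ conditioning set.
{PriceTier} satisfies the backdoor criterion.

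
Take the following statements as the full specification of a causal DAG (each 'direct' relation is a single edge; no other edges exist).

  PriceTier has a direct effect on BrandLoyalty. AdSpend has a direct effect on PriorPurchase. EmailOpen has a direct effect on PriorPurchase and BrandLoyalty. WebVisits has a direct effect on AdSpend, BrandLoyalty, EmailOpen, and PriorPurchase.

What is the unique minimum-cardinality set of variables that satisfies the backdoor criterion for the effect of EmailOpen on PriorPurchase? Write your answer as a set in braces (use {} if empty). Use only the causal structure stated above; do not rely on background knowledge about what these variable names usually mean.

Variables eligible for adjustment (non-descendants of EmailOpen, excluding EmailOpen and PriorPurchase): {AdSpend, PriceTier, WebVisits}.
Backdoor paths from EmailOpen to PriorPurchase:
  P1: EmailOpen <- WebVisits -> AdSpend -> PriorPurchase
  P2: EmailOpen <- WebVisits -> PriorPurchase
The empty set is not sufficient: P1 (EmailOpen <- WebVisits -> AdSpend -> PriorPurchase) has no collider blocking it and no conditioned non-collider, so it is open.
Try {WebVisits}:
  P1: blocked at fork node WebVisits ∈ conditioning set.
  P2: blocked at fork node WebVisits ∈ conditioning set.
{WebVisits} contains no descendant of EmailOpen and blocks every backdoor path.
No other singleton works — e.g. {PriceTier} leaves P1 open — so {WebVisits} is the unique smallest valid adjustment set.

{WebVisits}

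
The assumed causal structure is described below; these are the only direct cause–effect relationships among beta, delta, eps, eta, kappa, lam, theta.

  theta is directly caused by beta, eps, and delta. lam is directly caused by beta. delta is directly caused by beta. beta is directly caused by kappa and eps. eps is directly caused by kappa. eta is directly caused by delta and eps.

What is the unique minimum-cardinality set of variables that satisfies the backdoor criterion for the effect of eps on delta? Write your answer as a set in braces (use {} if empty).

{kappa}

Variables eligible for adjustment (non-descendants of eps, excluding eps and delta): {kappa}.
Backdoor paths from eps to delta:
  P1: eps <- kappa -> beta -> delta
  P2: eps <- kappa -> beta -> theta <- delta
The empty set is not sufficient: P1 (eps <- kappa -> beta -> delta) has no collider blocking it and no conditioned non-collider, so it is open.
Try {kappa}:
  P1: blocked at fork node kappa ∈ conditioning set.
  P2: blocked at fork node kappa ∈ conditioning set.
{kappa} contains no descendant of eps and blocks every backdoor path.
{kappa} is the unique smallest valid adjustment set.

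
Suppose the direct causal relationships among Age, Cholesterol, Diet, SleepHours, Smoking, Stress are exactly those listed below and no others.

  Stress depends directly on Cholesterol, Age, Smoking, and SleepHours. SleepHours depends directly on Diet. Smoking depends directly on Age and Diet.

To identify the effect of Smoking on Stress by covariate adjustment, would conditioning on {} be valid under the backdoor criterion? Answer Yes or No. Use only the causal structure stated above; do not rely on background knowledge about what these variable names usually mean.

No

Backdoor paths from Smoking to Stress (paths whose first edge points into Smoking):
  P1: Smoking <- Diet -> SleepHours -> Stress
  P2: Smoking <- Age -> Stress
Condition 1 (no descendant of Smoking in the set): holds — descendants of Smoking are {Stress}; none are in {}.
Condition 2 (every backdoor path blocked by {}):
  P1: open — no interior node is in the conditioning set.
  P2: open — no interior node is in the conditioning set.
{} does not satisfy the backdoor criterion.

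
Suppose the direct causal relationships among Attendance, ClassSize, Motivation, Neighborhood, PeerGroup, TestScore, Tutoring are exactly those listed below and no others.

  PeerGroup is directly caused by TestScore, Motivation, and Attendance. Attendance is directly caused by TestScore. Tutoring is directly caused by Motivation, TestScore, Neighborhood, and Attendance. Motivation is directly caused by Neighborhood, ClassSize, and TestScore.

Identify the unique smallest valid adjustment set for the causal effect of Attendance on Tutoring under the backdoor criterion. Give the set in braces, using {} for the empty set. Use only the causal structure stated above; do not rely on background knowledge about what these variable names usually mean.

{TestScore}

Variables eligible for adjustment (non-descendants of Attendance, excluding Attendance and Tutoring): {ClassSize, Motivation, Neighborhood, TestScore}.
Backdoor paths from Attendance to Tutoring:
  P1: Attendance <- TestScore -> Motivation <- Neighborhood -> Tutoring
  P2: Attendance <- TestScore -> Motivation -> Tutoring
  P3: Attendance <- TestScore -> Tutoring
  P4: Attendance <- TestScore -> PeerGroup <- Motivation <- Neighborhood -> Tutoring
  P5: Attendance <- TestScore -> PeerGroup <- Motivation -> Tutoring
The empty set is not sufficient: P2 (Attendance <- TestScore -> Motivation -> Tutoring) has no collider blocking it and no conditioned non-collider, so it is open.
Try {TestScore}:
  P1: blocked at fork node TestScore ∈ conditioning set.
  P2: blocked at fork node TestScore ∈ conditioning set.
  P3: blocked at fork node TestScore ∈ conditioning set.
  P4: blocked at fork node TestScore ∈ conditioning set.
  P5: blocked at fork node TestScore ∈ conditioning set.
{TestScore} contains no descendant of Attendance and blocks every backdoor path.
No other singleton works — e.g. {Neighborhood} leaves P2 open — so {TestScore} is the unique smallest valid adjustment set.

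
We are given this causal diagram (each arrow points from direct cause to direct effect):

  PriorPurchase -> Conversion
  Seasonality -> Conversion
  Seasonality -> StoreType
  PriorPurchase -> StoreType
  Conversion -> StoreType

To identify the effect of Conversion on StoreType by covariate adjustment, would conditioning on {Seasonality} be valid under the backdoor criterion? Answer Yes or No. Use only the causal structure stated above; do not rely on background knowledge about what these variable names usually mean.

Backdoor paths from Conversion to StoreType (paths whose first edge points into Conversion):
  P1: Conversion <- PriorPurchase -> StoreType
  P2: Conversion <- Seasonality -> StoreType
Condition 1 (no descendant of Conversion in the set): holds — descendants of Conversion are {StoreType}; none are in {Seasonality}.
Condition 2 (every backdoor path blocked by {Seasonality}):
  P1: open — no interior node is in the conditioning set.
  P2: blocked at fork node Seasonality ∈ conditioning set.
{Seasonality} does not satisfy the backdoor criterion.

No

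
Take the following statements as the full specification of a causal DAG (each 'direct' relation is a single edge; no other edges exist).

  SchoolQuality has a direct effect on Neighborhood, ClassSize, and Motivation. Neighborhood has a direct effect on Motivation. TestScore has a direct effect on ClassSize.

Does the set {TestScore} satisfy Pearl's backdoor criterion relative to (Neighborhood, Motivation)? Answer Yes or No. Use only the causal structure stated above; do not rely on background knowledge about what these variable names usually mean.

No

Backdoor paths from Neighborhood to Motivation (paths whose first edge points into Neighborhood):
  P1: Neighborhood <- SchoolQuality -> Motivation
Condition 1 (no descendant of Neighborhood in the set): holds — descendants of Neighborhood are {Motivation}; none are in {TestScore}.
Condition 2 (every backdoor path blocked by {TestScore}):
  P1: open — no interior node is in the conditioning set.
{TestScore} does not satisfy the backdoor criterion.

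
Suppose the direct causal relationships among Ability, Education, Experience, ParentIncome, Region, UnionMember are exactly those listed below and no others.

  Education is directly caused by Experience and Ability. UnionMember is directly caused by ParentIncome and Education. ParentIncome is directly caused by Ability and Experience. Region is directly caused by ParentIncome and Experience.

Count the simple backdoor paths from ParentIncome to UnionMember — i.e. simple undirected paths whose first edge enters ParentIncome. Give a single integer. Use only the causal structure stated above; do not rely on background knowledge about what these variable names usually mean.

2

A backdoor path from ParentIncome to UnionMember is any simple undirected path whose first edge points into ParentIncome (i.e. leaves ParentIncome via a parent).
Parents of ParentIncome: {Ability, Experience}.
Enumerating:
  P1: ParentIncome <- Experience -> Education -> UnionMember
  P2: ParentIncome <- Ability -> Education -> UnionMember
That exhausts the simple backdoor paths. Count: 2.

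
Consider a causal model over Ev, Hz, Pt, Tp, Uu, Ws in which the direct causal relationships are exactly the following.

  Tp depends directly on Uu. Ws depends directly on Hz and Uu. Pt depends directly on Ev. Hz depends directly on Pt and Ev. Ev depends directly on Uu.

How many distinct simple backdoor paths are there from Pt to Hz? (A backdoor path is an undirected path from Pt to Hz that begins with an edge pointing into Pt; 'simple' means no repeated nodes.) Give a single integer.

2

A backdoor path from Pt to Hz is any simple undirected path whose first edge points into Pt (i.e. leaves Pt via a parent).
Parents of Pt: {Ev}.
Enumerating:
  P1: Pt <- Ev <- Uu -> Ws <- Hz
  P2: Pt <- Ev -> Hz
That exhausts the simple backdoor paths. Count: 2.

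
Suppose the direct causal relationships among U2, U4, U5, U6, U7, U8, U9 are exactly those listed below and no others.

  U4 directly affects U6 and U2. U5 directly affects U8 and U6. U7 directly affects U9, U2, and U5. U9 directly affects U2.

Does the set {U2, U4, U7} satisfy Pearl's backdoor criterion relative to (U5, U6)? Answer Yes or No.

Backdoor paths from U5 to U6 (paths whose first edge points into U5):
  P1: U5 <- U7 -> U9 -> U2 <- U4 -> U6
  P2: U5 <- U7 -> U2 <- U4 -> U6
Condition 1 (no descendant of U5 in the set): holds — descendants of U5 are {U6, U8}; none are in {U2, U4, U7}.
Condition 2 (every backdoor path blocked by {U2, U4, U7}):
  P1: blocked at fork node U7 ∈ conditioning set.
  P2: blocked at fork node U7 ∈ conditioning set.
{U2, U4, U7} satisfies the backdoor criterion.

Yes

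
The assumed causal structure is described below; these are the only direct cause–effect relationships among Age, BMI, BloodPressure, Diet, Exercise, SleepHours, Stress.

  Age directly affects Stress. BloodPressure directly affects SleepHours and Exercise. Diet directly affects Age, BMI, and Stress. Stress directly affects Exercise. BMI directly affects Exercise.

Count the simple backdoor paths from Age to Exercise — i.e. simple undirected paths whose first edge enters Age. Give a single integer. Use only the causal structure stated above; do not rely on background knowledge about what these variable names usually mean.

2

A backdoor path from Age to Exercise is any simple undirected path whose first edge points into Age (i.e. leaves Age via a parent).
Parents of Age: {Diet}.
Enumerating:
  P1: Age <- Diet -> BMI -> Exercise
  P2: Age <- Diet -> Stress -> Exercise
That exhausts the simple backdoor paths. Count: 2.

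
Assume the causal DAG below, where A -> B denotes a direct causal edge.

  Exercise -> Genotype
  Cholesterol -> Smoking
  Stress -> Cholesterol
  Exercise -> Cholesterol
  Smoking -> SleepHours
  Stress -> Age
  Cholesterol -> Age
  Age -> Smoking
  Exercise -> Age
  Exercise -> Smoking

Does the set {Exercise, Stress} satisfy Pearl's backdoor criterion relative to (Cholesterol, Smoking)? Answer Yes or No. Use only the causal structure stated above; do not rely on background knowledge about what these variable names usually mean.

Yes

Backdoor paths from Cholesterol to Smoking (paths whose first edge points into Cholesterol):
  P1: Cholesterol <- Stress -> Age <- Exercise -> Smoking
  P2: Cholesterol <- Stress -> Age -> Smoking
  P3: Cholesterol <- Exercise -> Age -> Smoking
  P4: Cholesterol <- Exercise -> Smoking
Condition 1 (no descendant of Cholesterol in the set): holds — descendants of Cholesterol are {Age, SleepHours, Smoking}; none are in {Exercise, Stress}.
Condition 2 (every backdoor path blocked by {Exercise, Stress}):
  P1: blocked at fork node Stress ∈ conditioning set.
  P2: blocked at fork node Stress ∈ conditioning set.
  P3: blocked at fork node Exercise ∈ conditioning set.
  P4: blocked at fork node Exercise ∈ conditioning set.
{Exercise, Stress} satisfies the backdoor criterion.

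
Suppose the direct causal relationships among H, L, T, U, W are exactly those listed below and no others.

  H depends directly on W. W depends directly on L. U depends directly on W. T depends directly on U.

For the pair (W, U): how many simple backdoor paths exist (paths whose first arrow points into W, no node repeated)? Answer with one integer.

A backdoor path from W to U is any simple undirected path whose first edge points into W (i.e. leaves W via a parent).
Parents of W: {L}.
No simple path from any parent of W reaches U without revisiting W, so there are no backdoor paths.

0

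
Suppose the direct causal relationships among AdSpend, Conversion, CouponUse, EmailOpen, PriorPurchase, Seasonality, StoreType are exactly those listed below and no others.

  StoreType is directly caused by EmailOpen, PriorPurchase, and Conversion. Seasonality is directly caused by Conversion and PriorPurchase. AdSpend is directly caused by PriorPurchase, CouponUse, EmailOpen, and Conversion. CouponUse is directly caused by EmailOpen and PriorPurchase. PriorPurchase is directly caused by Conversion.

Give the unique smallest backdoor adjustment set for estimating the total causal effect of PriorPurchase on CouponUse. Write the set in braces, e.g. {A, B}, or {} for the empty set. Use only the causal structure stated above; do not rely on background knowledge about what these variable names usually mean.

{}

Variables eligible for adjustment (non-descendants of PriorPurchase, excluding PriorPurchase and CouponUse): {Conversion, EmailOpen}.
Backdoor paths from PriorPurchase to CouponUse:
  P1: PriorPurchase <- Conversion -> AdSpend <- EmailOpen -> CouponUse
  P2: PriorPurchase <- Conversion -> AdSpend <- CouponUse
  P3: PriorPurchase <- Conversion -> StoreType <- EmailOpen -> CouponUse
  P4: PriorPurchase <- Conversion -> StoreType <- EmailOpen -> AdSpend <- CouponUse
Each backdoor path contains an unconditioned collider, so every path is already blocked with the empty conditioning set:
  P1: blocked at collider AdSpend (neither it nor any descendant is in the conditioning set).
  P2: blocked at collider AdSpend (neither it nor any descendant is in the conditioning set).
  P3: blocked at collider StoreType (neither it nor any descendant is in the conditioning set).
  P4: blocked at collider StoreType (neither it nor any descendant is in the conditioning set).
The empty set is therefore the unique smallest valid set.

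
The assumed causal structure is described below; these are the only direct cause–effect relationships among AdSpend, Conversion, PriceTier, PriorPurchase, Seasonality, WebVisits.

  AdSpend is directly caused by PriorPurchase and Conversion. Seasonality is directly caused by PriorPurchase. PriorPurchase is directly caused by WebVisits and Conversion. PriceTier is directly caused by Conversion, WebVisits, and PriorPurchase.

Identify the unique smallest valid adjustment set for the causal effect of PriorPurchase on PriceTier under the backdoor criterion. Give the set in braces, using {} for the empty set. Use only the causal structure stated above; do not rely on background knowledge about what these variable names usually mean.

{Conversion, WebVisits}

Variables eligible for adjustment (non-descendants of PriorPurchase, excluding PriorPurchase and PriceTier): {Conversion, WebVisits}.
Backdoor paths from PriorPurchase to PriceTier:
  P1: PriorPurchase <- Conversion -> PriceTier
  P2: PriorPurchase <- WebVisits -> PriceTier
The empty set is not sufficient: P1 (PriorPurchase <- Conversion -> PriceTier) has no collider blocking it and no conditioned non-collider, so it is open.
Try {Conversion, WebVisits}:
  P1: blocked at fork node Conversion ∈ conditioning set.
  P2: blocked at fork node WebVisits ∈ conditioning set.
{Conversion, WebVisits} contains no descendant of PriorPurchase and blocks every backdoor path.
Every element of {Conversion, WebVisits} is needed (dropping Conversion leaves P1 open; dropping WebVisits leaves P2 open), so no proper subset is valid.
Among all size-2 subsets of the eligible variables, only {Conversion, WebVisits} blocks every backdoor path, so it is the unique smallest valid adjustment set.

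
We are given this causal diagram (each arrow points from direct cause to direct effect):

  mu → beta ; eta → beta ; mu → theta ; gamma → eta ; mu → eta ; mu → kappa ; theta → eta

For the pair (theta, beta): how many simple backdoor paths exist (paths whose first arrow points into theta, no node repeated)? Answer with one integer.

2

A backdoor path from theta to beta is any simple undirected path whose first edge points into theta (i.e. leaves theta via a parent).
Parents of theta: {mu}.
Enumerating:
  P1: theta <- mu -> eta -> beta
  P2: theta <- mu -> beta
That exhausts the simple backdoor paths. Count: 2.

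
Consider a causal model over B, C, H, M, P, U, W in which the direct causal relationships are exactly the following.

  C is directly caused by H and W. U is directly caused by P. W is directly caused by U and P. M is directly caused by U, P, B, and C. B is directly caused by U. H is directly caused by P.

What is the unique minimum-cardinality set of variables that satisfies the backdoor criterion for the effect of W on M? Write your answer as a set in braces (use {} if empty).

Variables eligible for adjustment (non-descendants of W, excluding W and M): {B, H, P, U}.
Backdoor paths from W to M:
  P1: W <- P -> U -> B -> M
  P2: W <- P -> U -> M
  P3: W <- P -> H -> C -> M
  P4: W <- P -> M
  P5: W <- U <- P -> H -> C -> M
  P6: W <- U <- P -> M
  P7: W <- U -> B -> M
  P8: W <- U -> M
The empty set is not sufficient: P1 (W <- P -> U -> B -> M) has no collider blocking it and no conditioned non-collider, so it is open.
Try {P, U}:
  P1: blocked at fork node P ∈ conditioning set.
  P2: blocked at fork node P ∈ conditioning set.
  P3: blocked at fork node P ∈ conditioning set.
  P4: blocked at fork node P ∈ conditioning set.
  P5: blocked at chain node U ∈ conditioning set.
  P6: blocked at chain node U ∈ conditioning set.
  P7: blocked at fork node U ∈ conditioning set.
  P8: blocked at fork node U ∈ conditioning set.
{P, U} contains no descendant of W and blocks every backdoor path.
Every element of {P, U} is needed (dropping P leaves P3 open; dropping U leaves P7 open), so no proper subset is valid.
Among all size-2 subsets of the eligible variables, only {P, U} blocks every backdoor path, so it is the unique smallest valid adjustment set.

{P, U}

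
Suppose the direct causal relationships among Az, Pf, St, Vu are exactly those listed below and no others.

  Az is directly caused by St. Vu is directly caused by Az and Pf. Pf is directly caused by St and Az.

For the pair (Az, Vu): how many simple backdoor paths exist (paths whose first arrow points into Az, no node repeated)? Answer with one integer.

1

A backdoor path from Az to Vu is any simple undirected path whose first edge points into Az (i.e. leaves Az via a parent).
Parents of Az: {St}.
Enumerating:
  P1: Az <- St -> Pf -> Vu
That exhausts the simple backdoor paths. Count: 1.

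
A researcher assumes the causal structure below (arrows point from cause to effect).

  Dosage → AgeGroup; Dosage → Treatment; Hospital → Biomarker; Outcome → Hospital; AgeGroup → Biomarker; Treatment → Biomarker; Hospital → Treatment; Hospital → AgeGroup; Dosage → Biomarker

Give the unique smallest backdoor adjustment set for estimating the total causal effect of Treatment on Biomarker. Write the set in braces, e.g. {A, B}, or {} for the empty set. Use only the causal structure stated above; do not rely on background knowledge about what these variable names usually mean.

Variables eligible for adjustment (non-descendants of Treatment, excluding Treatment and Biomarker): {AgeGroup, Dosage, Hospital, Outcome}.
Backdoor paths from Treatment to Biomarker:
  P1: Treatment <- Dosage -> AgeGroup <- Hospital -> Biomarker
  P2: Treatment <- Dosage -> AgeGroup -> Biomarker
  P3: Treatment <- Dosage -> Biomarker
  P4: Treatment <- Hospital -> AgeGroup <- Dosage -> Biomarker
  P5: Treatment <- Hospital -> AgeGroup -> Biomarker
  P6: Treatment <- Hospital -> Biomarker
The empty set is not sufficient: P2 (Treatment <- Dosage -> AgeGroup -> Biomarker) has no collider blocking it and no conditioned non-collider, so it is open.
Try {Dosage, Hospital}:
  P1: blocked at fork node Dosage ∈ conditioning set.
  P2: blocked at fork node Dosage ∈ conditioning set.
  P3: blocked at fork node Dosage ∈ conditioning set.
  P4: blocked at fork node Hospital ∈ conditioning set.
  P5: blocked at fork node Hospital ∈ conditioning set.
  P6: blocked at fork node Hospital ∈ conditioning set.
{Dosage, Hospital} contains no descendant of Treatment and blocks every backdoor path.
Every element of {Dosage, Hospital} is needed (dropping Dosage leaves P2 open; dropping Hospital leaves P5 open), so no proper subset is valid.
Among all size-2 subsets of the eligible variables, only {Dosage, Hospital} blocks every backdoor path, so it is the unique smallest valid adjustment set.

{Dosage, Hospital}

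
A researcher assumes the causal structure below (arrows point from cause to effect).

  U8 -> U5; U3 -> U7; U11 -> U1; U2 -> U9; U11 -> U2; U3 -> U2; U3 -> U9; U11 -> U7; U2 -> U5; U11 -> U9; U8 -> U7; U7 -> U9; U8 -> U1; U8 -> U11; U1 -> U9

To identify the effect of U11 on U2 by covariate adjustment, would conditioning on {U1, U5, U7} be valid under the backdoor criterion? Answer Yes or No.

No

Backdoor paths from U11 to U2 (paths whose first edge points into U11):
  P1: U11 <- U8 -> U7 <- U3 -> U2
  P2: U11 <- U8 -> U7 <- U3 -> U9 <- U2
  P3: U11 <- U8 -> U7 -> U9 <- U3 -> U2
  P4: U11 <- U8 -> U7 -> U9 <- U2
  P5: U11 <- U8 -> U5 <- U2
  P6: U11 <- U8 -> U1 -> U9 <- U3 -> U2
  P7: U11 <- U8 -> U1 -> U9 <- U7 <- U3 -> U2
  P8: U11 <- U8 -> U1 -> U9 <- U2
Condition 1 (no descendant of U11 in the set): FAILS — U1, U5, and U7 are descendants of U11.
Condition 2 (every backdoor path blocked by {U1, U5, U7}):
  P1: open — collider(s) U7 are conditioned on (or have a conditioned descendant) and no non-collider on the path is in the set.
  P2: blocked at collider U9 (neither it nor any descendant is in the conditioning set).
  P3: blocked at chain node U7 ∈ conditioning set.
  P4: blocked at chain node U7 ∈ conditioning set.
  P5: open — collider(s) U5 are conditioned on (or have a conditioned descendant) and no non-collider on the path is in the set.
  P6: blocked at chain node U1 ∈ conditioning set.
  P7: blocked at chain node U1 ∈ conditioning set.
  P8: blocked at chain node U1 ∈ conditioning set.
{U1, U5, U7} does not satisfy the backdoor criterion.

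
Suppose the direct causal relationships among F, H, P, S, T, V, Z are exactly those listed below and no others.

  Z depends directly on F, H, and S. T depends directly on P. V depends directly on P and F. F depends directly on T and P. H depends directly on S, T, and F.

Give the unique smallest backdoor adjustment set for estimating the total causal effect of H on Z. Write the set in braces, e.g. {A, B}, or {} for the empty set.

Variables eligible for adjustment (non-descendants of H, excluding H and Z): {F, P, S, T, V}.
Backdoor paths from H to Z:
  P1: H <- T <- P -> F -> Z
  P2: H <- T <- P -> V <- F -> Z
  P3: H <- T -> F -> Z
  P4: H <- F -> Z
  P5: H <- S -> Z
The empty set is not sufficient: P1 (H <- T <- P -> F -> Z) has no collider blocking it and no conditioned non-collider, so it is open.
Try {F, S}:
  P1: blocked at chain node F ∈ conditioning set.
  P2: blocked at collider V (neither it nor any descendant is in the conditioning set).
  P3: blocked at chain node F ∈ conditioning set.
  P4: blocked at fork node F ∈ conditioning set.
  P5: blocked at fork node S ∈ conditioning set.
{F, S} contains no descendant of H and blocks every backdoor path.
Every element of {F, S} is needed (dropping F leaves P1 open; dropping S leaves P5 open), so no proper subset is valid.
Among all size-2 subsets of the eligible variables, only {F, S} blocks every backdoor path, so it is the unique smallest valid adjustment set.

{F, S}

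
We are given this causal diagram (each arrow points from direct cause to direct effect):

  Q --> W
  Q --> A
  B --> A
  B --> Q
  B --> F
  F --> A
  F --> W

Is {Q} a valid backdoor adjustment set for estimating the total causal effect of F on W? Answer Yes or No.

Backdoor paths from F to W (paths whose first edge points into F):
  P1: F <- B -> Q -> W
  P2: F <- B -> A <- Q -> W
Condition 1 (no descendant of F in the set): holds — descendants of F are {A, W}; none are in {Q}.
Condition 2 (every backdoor path blocked by {Q}):
  P1: blocked at chain node Q ∈ conditioning set.
  P2: blocked at collider A (neither it nor any descendant is in the conditioning set).
{Q} satisfies the backdoor criterion.

Yes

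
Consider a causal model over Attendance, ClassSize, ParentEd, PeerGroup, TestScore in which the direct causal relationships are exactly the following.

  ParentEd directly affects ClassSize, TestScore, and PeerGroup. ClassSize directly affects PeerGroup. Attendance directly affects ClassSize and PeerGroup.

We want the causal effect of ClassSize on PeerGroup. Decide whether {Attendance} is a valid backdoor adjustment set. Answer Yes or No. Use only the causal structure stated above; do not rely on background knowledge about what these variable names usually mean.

No

Backdoor paths from ClassSize to PeerGroup (paths whose first edge points into ClassSize):
  P1: ClassSize <- Attendance -> PeerGroup
  P2: ClassSize <- ParentEd -> PeerGroup
Condition 1 (no descendant of ClassSize in the set): holds — descendants of ClassSize are {PeerGroup}; none are in {Attendance}.
Condition 2 (every backdoor path blocked by {Attendance}):
  P1: blocked at fork node Attendance ∈ conditioning set.
  P2: open — no interior node is in the conditioning set.
{Attendance} does not satisfy the backdoor criterion.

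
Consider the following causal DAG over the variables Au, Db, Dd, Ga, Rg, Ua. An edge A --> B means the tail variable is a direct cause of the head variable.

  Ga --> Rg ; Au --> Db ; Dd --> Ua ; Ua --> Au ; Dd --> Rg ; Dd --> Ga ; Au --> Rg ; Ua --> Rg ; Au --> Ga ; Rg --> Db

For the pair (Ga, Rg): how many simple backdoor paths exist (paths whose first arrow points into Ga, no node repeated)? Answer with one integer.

A backdoor path from Ga to Rg is any simple undirected path whose first edge points into Ga (i.e. leaves Ga via a parent).
Parents of Ga: {Au, Dd}.
Enumerating:
  P1: Ga <- Dd -> Ua -> Au -> Rg
  P2: Ga <- Dd -> Ua -> Au -> Db <- Rg
  P3: Ga <- Dd -> Ua -> Rg
  P4: Ga <- Dd -> Rg
  P5: Ga <- Au <- Ua <- Dd -> Rg
  P6: Ga <- Au <- Ua -> Rg
  P7: Ga <- Au -> Rg
  P8: Ga <- Au -> Db <- Rg
That exhausts the simple backdoor paths. Count: 8.

8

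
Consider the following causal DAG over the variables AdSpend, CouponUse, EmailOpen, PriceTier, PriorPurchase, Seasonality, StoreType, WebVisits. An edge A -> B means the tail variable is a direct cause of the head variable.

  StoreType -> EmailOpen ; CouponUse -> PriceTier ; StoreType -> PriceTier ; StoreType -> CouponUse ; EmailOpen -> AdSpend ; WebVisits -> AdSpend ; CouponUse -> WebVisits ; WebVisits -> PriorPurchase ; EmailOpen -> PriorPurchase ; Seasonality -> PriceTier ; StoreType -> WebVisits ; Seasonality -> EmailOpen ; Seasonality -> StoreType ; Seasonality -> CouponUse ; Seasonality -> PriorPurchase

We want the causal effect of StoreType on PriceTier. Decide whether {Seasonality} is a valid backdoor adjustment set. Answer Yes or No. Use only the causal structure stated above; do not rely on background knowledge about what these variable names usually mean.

Backdoor paths from StoreType to PriceTier (paths whose first edge points into StoreType):
  P1: StoreType <- Seasonality -> CouponUse -> PriceTier
  P2: StoreType <- Seasonality -> EmailOpen -> AdSpend <- WebVisits <- CouponUse -> PriceTier
  P3: StoreType <- Seasonality -> EmailOpen -> PriorPurchase <- WebVisits <- CouponUse -> PriceTier
  P4: StoreType <- Seasonality -> PriceTier
  P5: StoreType <- Seasonality -> PriorPurchase <- WebVisits <- CouponUse -> PriceTier
  P6: StoreType <- Seasonality -> PriorPurchase <- EmailOpen -> AdSpend <- WebVisits <- CouponUse -> PriceTier
Condition 1 (no descendant of StoreType in the set): holds — descendants of StoreType are {AdSpend, CouponUse, EmailOpen, PriceTier, PriorPurchase, WebVisits}; none are in {Seasonality}.
Condition 2 (every backdoor path blocked by {Seasonality}):
  P1: blocked at fork node Seasonality ∈ conditioning set.
  P2: blocked at fork node Seasonality ∈ conditioning set.
  P3: blocked at fork node Seasonality ∈ conditioning set.
  P4: blocked at fork node Seasonality ∈ conditioning set.
  P5: blocked at fork node Seasonality ∈ conditioning set.
  P6: blocked at fork node Seasonality ∈ conditioning set.
{Seasonality} satisfies the backdoor criterion.

Yes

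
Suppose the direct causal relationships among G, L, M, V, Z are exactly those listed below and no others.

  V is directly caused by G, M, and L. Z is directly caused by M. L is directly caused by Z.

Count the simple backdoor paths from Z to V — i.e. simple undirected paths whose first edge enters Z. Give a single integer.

1

A backdoor path from Z to V is any simple undirected path whose first edge points into Z (i.e. leaves Z via a parent).
Parents of Z: {M}.
Enumerating:
  P1: Z <- M -> V
That exhausts the simple backdoor paths. Count: 1.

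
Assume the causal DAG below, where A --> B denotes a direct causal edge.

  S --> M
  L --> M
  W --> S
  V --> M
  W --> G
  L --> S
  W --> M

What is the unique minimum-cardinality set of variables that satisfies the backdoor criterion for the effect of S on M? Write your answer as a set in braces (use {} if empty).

{L, W}

Variables eligible for adjustment (non-descendants of S, excluding S and M): {G, L, V, W}.
Backdoor paths from S to M:
  P1: S <- W -> M
  P2: S <- L -> M
The empty set is not sufficient: P1 (S <- W -> M) has no collider blocking it and no conditioned non-collider, so it is open.
Try {L, W}:
  P1: blocked at fork node W ∈ conditioning set.
  P2: blocked at fork node L ∈ conditioning set.
{L, W} contains no descendant of S and blocks every backdoor path.
Every element of {L, W} is needed (dropping L leaves P2 open; dropping W leaves P1 open), so no proper subset is valid.
Among all size-2 subsets of the eligible variables, only {L, W} blocks every backdoor path, so it is the unique smallest valid adjustment set.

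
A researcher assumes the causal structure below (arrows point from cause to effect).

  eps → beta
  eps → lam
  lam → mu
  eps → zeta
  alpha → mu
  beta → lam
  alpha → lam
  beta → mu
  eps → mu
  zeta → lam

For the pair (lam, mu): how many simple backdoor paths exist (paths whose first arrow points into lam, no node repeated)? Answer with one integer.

A backdoor path from lam to mu is any simple undirected path whose first edge points into lam (i.e. leaves lam via a parent).
Parents of lam: {alpha, beta, eps, zeta}.
Enumerating:
  P1: lam <- alpha -> mu
  P2: lam <- eps -> beta -> mu
  P3: lam <- eps -> mu
  P4: lam <- zeta <- eps -> beta -> mu
  P5: lam <- zeta <- eps -> mu
  P6: lam <- beta <- eps -> mu
  P7: lam <- beta -> mu
That exhausts the simple backdoor paths. Count: 7.

7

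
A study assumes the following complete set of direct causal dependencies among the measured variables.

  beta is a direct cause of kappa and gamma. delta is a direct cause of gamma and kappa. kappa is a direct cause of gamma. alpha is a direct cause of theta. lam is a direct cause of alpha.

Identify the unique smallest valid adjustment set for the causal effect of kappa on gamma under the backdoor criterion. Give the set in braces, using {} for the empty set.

{beta, delta}

Variables eligible for adjustment (non-descendants of kappa, excluding kappa and gamma): {alpha, beta, delta, lam, theta}.
Backdoor paths from kappa to gamma:
  P1: kappa <- beta -> gamma
  P2: kappa <- delta -> gamma
The empty set is not sufficient: P1 (kappa <- beta -> gamma) has no collider blocking it and no conditioned non-collider, so it is open.
Try {beta, delta}:
  P1: blocked at fork node beta ∈ conditioning set.
  P2: blocked at fork node delta ∈ conditioning set.
{beta, delta} contains no descendant of kappa and blocks every backdoor path.
Every element of {beta, delta} is needed (dropping beta leaves P1 open; dropping delta leaves P2 open), so no proper subset is valid.
Among all size-2 subsets of the eligible variables, only {beta, delta} blocks every backdoor path, so it is the unique smallest valid adjustment set.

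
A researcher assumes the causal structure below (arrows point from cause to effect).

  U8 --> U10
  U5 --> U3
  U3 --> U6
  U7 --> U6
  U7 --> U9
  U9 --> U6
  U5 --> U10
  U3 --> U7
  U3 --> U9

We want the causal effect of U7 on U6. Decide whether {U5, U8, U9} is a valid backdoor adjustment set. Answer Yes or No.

No

Backdoor paths from U7 to U6 (paths whose first edge points into U7):
  P1: U7 <- U3 -> U9 -> U6
  P2: U7 <- U3 -> U6
Condition 1 (no descendant of U7 in the set): FAILS — U9 is a descendant of U7.
Condition 2 (every backdoor path blocked by {U5, U8, U9}):
  P1: blocked at chain node U9 ∈ conditioning set.
  P2: open — no interior node is in the conditioning set.
{U5, U8, U9} does not satisfy the backdoor criterion.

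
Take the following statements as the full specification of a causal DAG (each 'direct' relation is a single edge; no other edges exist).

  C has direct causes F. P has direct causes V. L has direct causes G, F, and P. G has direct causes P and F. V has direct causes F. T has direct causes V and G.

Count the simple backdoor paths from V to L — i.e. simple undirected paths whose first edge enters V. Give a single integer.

A backdoor path from V to L is any simple undirected path whose first edge points into V (i.e. leaves V via a parent).
Parents of V: {F}.
Enumerating:
  P1: V <- F -> G <- P -> L
  P2: V <- F -> G -> L
  P3: V <- F -> L
That exhausts the simple backdoor paths. Count: 3.

3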